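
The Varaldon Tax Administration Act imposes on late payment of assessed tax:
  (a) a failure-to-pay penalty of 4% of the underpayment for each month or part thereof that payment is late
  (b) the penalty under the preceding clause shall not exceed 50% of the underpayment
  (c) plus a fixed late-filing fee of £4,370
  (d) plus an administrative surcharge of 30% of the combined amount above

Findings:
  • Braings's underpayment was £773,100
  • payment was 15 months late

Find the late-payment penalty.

£508,196

Accrued rate: 4% × 15 = 60%, capped at 50% → 50%
Failure-to-pay penalty: 50% of £773,100 = £386,550
Penalty before surcharge: £386,550 + £4,370 = £390,920
Administrative surcharge: 30% of £390,920 = £117,276
Total penalty: £390,920 + £117,276 = £508,196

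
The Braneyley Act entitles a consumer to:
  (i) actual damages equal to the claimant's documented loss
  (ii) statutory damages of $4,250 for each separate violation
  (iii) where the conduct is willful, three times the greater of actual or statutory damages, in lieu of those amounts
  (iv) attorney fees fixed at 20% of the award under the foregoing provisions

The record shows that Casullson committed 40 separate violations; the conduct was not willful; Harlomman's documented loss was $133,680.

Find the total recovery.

Statutory damages: 40 × $4,250 = $170,000
Conduct not willful: the in-lieu enhancement does not apply.
Actual plus statutory damages: $133,680 + $170,000 = $303,680
Attorney fees: 20% of $303,680 = $60,736
Total recovery: $303,680 + $60,736 = $364,416

$364,416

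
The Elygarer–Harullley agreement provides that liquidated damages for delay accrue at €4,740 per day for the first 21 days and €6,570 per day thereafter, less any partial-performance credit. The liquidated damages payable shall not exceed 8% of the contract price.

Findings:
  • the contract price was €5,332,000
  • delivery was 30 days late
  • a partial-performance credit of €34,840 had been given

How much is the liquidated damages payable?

First 21 days: 21 × €4,740 = €99,540
Remaining days: (30 − 21) × €6,570 = €59,130
Accrued per-day damages: €99,540 + €59,130 = €158,670
Less partial-performance credit: €158,670 − €34,840 = €123,830
Cap: 8% of €5,332,000 = €426,560
Cap at €426,560: €123,830 is within the cap, no reduction.

€123,830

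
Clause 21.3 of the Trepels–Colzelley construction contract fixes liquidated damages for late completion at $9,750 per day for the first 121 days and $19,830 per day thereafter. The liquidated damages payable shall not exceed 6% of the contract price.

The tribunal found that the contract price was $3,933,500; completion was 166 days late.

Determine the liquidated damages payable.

First 121 days: 121 × $9,750 = $1,179,750
Remaining days: (166 − 121) × $19,830 = $892,350
Accrued per-day damages: $1,179,750 + $892,350 = $2,072,100
Cap: 6% of $3,933,500 = $236,010
Cap at $236,010: $2,072,100 exceeds the cap → $236,010

$236,010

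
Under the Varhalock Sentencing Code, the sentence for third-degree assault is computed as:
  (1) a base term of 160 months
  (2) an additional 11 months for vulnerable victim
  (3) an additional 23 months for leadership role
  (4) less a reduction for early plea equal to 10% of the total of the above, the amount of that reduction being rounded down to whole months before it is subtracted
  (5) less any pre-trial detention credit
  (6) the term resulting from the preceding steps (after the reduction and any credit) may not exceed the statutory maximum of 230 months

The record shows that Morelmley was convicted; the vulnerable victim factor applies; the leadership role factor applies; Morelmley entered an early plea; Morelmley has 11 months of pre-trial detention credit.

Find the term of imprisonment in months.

Sentence: 164 months

Vulnerable victim enhancement: +11 months
Leadership role enhancement: +23 months
Adjusted term: 160 months + 11 months + 23 months = 194 months
Early plea reduction: 10% of 194 months = 19 months (rounded down)
After reduction: 194 − 19 = 175 months
Less pre-trial detention credit: 175 months − 11 months = 164 months
Cap at 230 months: 164 months is within the cap, no reduction.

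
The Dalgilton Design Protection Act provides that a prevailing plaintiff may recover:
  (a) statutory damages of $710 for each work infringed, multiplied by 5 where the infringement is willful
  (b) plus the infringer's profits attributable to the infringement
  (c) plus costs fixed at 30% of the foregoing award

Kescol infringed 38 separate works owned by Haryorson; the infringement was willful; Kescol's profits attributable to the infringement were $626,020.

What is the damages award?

$989,196

Statutory damages: 38 × $710 = $26,980
Multiplied by 5: 5 × $26,980 = $134,900
Combined award: $134,900 + $626,020 = $760,920
Costs: 30% of $760,920 = $228,276
Award plus costs: $760,920 + $228,276 = $989,196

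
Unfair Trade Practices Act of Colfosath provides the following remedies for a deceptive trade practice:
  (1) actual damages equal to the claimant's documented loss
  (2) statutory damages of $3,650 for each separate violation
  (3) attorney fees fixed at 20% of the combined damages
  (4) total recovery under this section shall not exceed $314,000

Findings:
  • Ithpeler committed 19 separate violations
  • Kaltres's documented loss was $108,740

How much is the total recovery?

Statutory damages: 19 × $3,650 = $69,350
Combined damages: $108,740 + $69,350 = $178,090
Attorney fees: 20% of $178,090 = $35,618
Total before cap: $178,090 + $35,618 = $213,708
Cap at $314,000: $213,708 is within the cap, no reduction.

$213,708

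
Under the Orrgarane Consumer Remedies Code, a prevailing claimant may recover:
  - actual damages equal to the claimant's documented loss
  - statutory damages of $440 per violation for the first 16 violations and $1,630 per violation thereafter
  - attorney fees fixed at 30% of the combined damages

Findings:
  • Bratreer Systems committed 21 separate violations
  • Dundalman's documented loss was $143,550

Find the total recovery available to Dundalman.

First 16 violations: 16 × $440 = $7,040
Remaining violations: (21 − 16) × $1,630 = $8,150
Statutory damages: $7,040 + $8,150 = $15,190
Combined damages: $143,550 + $15,190 = $158,740
Attorney fees: 30% of $158,740 = $47,622
Total recovery: $158,740 + $47,622 = $206,362

Total recovery: $206,362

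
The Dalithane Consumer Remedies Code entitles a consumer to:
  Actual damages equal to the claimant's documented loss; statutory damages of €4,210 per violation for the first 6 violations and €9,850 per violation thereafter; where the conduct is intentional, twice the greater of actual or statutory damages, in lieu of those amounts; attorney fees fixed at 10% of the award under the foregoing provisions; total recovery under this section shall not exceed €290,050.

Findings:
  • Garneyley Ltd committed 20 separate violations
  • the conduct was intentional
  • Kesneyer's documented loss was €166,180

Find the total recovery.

First 6 violations: 6 × €4,210 = €25,260
Remaining violations: (20 − 6) × €9,850 = €137,900
Statutory damages: €25,260 + €137,900 = €163,160
Greater of actual damages (€166,180) or statutory damages (€163,160): €166,180
Doubled: 2 × €166,180 = €332,360
Attorney fees: 10% of €332,360 = €33,236
Total before cap: €332,360 + €33,236 = €365,596
Cap at €290,050: €365,596 exceeds the cap → €290,050

€290,050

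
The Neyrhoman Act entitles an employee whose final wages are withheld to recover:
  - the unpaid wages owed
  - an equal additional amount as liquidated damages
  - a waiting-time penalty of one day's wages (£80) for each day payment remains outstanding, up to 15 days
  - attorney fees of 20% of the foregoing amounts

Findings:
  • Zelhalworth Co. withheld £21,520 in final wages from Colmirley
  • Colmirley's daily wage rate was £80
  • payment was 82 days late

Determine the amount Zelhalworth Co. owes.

Liquidated damages (equal amount): £21,520
Penalty days: min(82, 15) = 15
Waiting-time penalty: 15 × £80 = £1,200
Subtotal: £21,520 + £21,520 + £1,200 = £44,240
Attorney fees: 20% of £44,240 = £8,848
Total award: £44,240 + £8,848 = £53,088

£53,088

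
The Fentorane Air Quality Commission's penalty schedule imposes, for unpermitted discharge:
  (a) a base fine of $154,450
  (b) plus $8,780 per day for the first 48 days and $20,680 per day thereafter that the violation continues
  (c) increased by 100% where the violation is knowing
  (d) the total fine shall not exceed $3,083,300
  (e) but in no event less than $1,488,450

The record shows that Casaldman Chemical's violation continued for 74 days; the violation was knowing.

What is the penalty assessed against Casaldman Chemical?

$2,227,140

First 48 days: 48 × $8,780 = $421,440
Remaining days: (74 − 48) × $20,680 = $537,680
Per-day component: $421,440 + $537,680 = $959,120
Base plus per-day: $154,450 + $959,120 = $1,113,570
Enhancement: 100% of $1,113,570 = $1,113,570
Enhanced fine: $1,113,570 + $1,113,570 = $2,227,140
Cap at $3,083,300: $2,227,140 is within the cap, no reduction.
Minimum $1,488,450: $2,227,140 meets the minimum, no increase.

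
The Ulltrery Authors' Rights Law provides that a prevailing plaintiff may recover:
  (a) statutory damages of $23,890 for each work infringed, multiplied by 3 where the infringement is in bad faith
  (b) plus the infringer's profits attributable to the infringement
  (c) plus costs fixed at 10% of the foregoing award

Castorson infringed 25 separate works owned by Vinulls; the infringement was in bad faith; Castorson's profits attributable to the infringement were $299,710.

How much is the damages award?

$2,300,606

Statutory damages: 25 × $23,890 = $597,250
Trebled: 3 × $597,250 = $1,791,750
Combined award: $1,791,750 + $299,710 = $2,091,460
Costs: 10% of $2,091,460 = $209,146
Award plus costs: $2,091,460 + $209,146 = $2,300,606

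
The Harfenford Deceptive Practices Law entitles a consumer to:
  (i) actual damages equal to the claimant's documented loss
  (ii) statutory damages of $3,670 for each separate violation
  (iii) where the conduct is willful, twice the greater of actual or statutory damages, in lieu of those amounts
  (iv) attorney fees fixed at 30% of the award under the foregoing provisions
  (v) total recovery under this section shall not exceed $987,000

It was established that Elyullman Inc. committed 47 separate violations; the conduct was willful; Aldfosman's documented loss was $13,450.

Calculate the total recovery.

Statutory damages: 47 × $3,670 = $172,490
Greater of actual damages ($13,450) or statutory damages ($172,490): $172,490
Doubled: 2 × $172,490 = $344,980
Attorney fees: 30% of $344,980 = $103,494
Total before cap: $344,980 + $103,494 = $448,474
Cap at $987,000: $448,474 is within the cap, no reduction.

$448,474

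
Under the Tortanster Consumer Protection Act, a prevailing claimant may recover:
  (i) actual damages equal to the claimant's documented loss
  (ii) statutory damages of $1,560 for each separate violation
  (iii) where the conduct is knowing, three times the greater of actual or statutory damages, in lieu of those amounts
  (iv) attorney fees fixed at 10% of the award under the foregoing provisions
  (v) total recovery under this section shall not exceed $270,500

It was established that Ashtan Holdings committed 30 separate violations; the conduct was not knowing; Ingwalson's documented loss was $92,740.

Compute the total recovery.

Statutory damages: 30 × $1,560 = $46,800
Conduct not knowing: the in-lieu enhancement does not apply.
Actual plus statutory damages: $92,740 + $46,800 = $139,540
Attorney fees: 10% of $139,540 = $13,954
Total before cap: $139,540 + $13,954 = $153,494
Cap at $270,500: $153,494 is within the cap, no reduction.

$153,494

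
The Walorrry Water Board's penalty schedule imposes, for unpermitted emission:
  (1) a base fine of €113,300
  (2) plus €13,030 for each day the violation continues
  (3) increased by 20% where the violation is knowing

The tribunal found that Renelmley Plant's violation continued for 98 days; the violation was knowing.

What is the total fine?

€1,668,288

Per-day component: 98 × €13,030 = €1,276,940
Base plus per-day: €113,300 + €1,276,940 = €1,390,240
Enhancement: 20% of €1,390,240 = €278,048
Enhanced fine: €1,390,240 + €278,048 = €1,668,288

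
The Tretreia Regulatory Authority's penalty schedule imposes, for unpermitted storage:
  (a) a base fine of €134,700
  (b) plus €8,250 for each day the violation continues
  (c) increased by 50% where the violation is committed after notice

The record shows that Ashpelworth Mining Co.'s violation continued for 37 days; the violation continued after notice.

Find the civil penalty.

Per-day component: 37 × €8,250 = €305,250
Base plus per-day: €134,700 + €305,250 = €439,950
Enhancement: 50% of €439,950 = €219,975
Enhanced fine: €439,950 + €219,975 = €659,925

Civil penalty: €659,925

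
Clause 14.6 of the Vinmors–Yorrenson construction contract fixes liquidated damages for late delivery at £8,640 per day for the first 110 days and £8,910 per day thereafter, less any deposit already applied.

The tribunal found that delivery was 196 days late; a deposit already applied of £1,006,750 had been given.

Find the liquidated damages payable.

First 110 days: 110 × £8,640 = £950,400
Remaining days: (196 − 110) × £8,910 = £766,260
Accrued per-day damages: £950,400 + £766,260 = £1,716,660
Less deposit already applied: £1,716,660 − £1,006,750 = £709,910

£709,910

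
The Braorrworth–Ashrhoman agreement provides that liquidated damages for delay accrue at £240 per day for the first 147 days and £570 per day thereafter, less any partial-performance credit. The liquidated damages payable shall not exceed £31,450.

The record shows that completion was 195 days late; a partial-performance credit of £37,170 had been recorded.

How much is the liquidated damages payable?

£25,470

First 147 days: 147 × £240 = £35,280
Remaining days: (195 − 147) × £570 = £27,360
Accrued per-day damages: £35,280 + £27,360 = £62,640
Less partial-performance credit: £62,640 − £37,170 = £25,470
Cap at £31,450: £25,470 is within the cap, no reduction.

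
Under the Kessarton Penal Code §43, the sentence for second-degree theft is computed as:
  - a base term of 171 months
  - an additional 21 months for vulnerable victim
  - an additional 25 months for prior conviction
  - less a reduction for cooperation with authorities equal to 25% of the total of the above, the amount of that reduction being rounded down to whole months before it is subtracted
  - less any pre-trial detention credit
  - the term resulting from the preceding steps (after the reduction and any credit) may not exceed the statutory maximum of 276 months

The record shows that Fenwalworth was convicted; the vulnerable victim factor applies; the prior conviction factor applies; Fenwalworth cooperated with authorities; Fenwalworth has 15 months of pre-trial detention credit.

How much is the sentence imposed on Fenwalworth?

Sentence: 148 months

Vulnerable victim enhancement: +21 months
Prior conviction enhancement: +25 months
Adjusted term: 171 months + 21 months + 25 months = 217 months
Cooperation with authorities reduction: 25% of 217 months = 54 months (rounded down)
After reduction: 217 − 54 = 163 months
Less pre-trial detention credit: 163 months − 15 months = 148 months
Cap at 276 months: 148 months is within the cap, no reduction.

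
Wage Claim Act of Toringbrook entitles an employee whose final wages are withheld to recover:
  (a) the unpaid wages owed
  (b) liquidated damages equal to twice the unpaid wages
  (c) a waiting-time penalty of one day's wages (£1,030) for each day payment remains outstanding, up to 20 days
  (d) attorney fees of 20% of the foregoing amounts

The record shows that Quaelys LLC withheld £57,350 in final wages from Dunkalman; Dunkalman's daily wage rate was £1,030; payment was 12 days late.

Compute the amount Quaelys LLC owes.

Doubled: 2 × £57,350 = £114,700
Penalty days: min(12, 20) = 12
Waiting-time penalty: 12 × £1,030 = £12,360
Subtotal: £57,350 + £114,700 + £12,360 = £184,410
Attorney fees: 20% of £184,410 = £36,882
Total award: £184,410 + £36,882 = £221,292

Total award: £221,292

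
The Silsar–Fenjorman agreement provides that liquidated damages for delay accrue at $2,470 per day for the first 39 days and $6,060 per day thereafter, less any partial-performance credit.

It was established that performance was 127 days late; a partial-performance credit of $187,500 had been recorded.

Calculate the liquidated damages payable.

$442,110

First 39 days: 39 × $2,470 = $96,330
Remaining days: (127 − 39) × $6,060 = $533,280
Accrued per-day damages: $96,330 + $533,280 = $629,610
Less partial-performance credit: $629,610 − $187,500 = $442,110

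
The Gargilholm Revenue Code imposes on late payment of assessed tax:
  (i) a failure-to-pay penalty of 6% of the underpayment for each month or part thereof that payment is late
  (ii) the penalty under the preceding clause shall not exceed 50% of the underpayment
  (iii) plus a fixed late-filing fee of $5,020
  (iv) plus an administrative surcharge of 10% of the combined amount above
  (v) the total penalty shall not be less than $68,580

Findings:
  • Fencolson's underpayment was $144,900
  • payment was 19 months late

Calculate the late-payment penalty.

$85,217

Accrued rate: 6% × 19 = 114%, capped at 50% → 50%
Failure-to-pay penalty: 50% of $144,900 = $72,450
Penalty before surcharge: $72,450 + $5,020 = $77,470
Administrative surcharge: 10% of $77,470 = $7,747
Total penalty: $77,470 + $7,747 = $85,217
Minimum $68,580: $85,217 meets the minimum, no increase.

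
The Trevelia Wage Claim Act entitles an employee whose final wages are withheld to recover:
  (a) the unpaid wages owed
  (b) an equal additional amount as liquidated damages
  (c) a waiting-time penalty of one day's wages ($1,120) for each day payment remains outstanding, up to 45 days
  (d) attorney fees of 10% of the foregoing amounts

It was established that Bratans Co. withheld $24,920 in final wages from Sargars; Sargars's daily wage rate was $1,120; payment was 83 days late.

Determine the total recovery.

$110,264

Liquidated damages (equal amount): $24,920
Penalty days: min(83, 45) = 45
Waiting-time penalty: 45 × $1,120 = $50,400
Subtotal: $24,920 + $24,920 + $50,400 = $100,240
Attorney fees: 10% of $100,240 = $10,024
Total award: $100,240 + $10,024 = $110,264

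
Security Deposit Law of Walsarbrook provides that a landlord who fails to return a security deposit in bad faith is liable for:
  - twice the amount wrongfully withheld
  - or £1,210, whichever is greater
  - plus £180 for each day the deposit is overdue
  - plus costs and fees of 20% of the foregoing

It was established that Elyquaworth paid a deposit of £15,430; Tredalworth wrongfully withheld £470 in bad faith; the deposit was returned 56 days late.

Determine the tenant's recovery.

£13,548

Doubled: 2 × £470 = £940
Minimum £1,210: £940 is below the minimum → £1,210
Late-return penalty: 56 × £180 = £10,080
Damages plus late penalty: £1,210 + £10,080 = £11,290
Costs and fees: 20% of £11,290 = £2,258
Total recovery: £11,290 + £2,258 = £13,548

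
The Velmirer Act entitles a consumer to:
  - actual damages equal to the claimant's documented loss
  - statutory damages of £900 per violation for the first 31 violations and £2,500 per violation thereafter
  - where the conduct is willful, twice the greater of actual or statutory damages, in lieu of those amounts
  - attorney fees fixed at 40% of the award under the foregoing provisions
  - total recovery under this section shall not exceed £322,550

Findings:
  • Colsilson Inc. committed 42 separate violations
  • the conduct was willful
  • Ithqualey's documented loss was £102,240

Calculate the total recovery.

£286,272

First 31 violations: 31 × £900 = £27,900
Remaining violations: (42 − 31) × £2,500 = £27,500
Statutory damages: £27,900 + £27,500 = £55,400
Greater of actual damages (£102,240) or statutory damages (£55,400): £102,240
Doubled: 2 × £102,240 = £204,480
Attorney fees: 40% of £204,480 = £81,792
Total before cap: £204,480 + £81,792 = £286,272
Cap at £322,550: £286,272 is within the cap, no reduction.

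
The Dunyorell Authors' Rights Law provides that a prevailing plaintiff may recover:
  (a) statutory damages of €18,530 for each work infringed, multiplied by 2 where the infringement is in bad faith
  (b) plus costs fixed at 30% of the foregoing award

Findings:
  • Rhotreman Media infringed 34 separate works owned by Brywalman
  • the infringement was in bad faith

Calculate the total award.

€1,638,052

Statutory damages: 34 × €18,530 = €630,020
Doubled: 2 × €630,020 = €1,260,040
Costs: 30% of €1,260,040 = €378,012
Award plus costs: €1,260,040 + €378,012 = €1,638,052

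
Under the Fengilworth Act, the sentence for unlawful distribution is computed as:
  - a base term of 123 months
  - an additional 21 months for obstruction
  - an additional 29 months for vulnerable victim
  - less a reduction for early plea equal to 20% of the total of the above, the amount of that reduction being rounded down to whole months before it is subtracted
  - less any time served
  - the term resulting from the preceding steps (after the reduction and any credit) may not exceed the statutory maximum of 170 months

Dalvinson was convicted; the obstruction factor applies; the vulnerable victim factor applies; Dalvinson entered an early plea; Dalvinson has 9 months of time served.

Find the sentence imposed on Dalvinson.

Obstruction enhancement: +21 months
Vulnerable victim enhancement: +29 months
Adjusted term: 123 months + 21 months + 29 months = 173 months
Early plea reduction: 20% of 173 months = 34 months (rounded down)
After reduction: 173 − 34 = 139 months
Less time served: 139 months − 9 months = 130 months
Cap at 170 months: 130 months is within the cap, no reduction.

130 months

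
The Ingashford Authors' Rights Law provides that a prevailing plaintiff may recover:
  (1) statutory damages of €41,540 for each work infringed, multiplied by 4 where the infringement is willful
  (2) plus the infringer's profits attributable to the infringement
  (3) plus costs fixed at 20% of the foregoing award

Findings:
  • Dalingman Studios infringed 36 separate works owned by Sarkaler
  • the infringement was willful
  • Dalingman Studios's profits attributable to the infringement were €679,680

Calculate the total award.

Statutory damages: 36 × €41,540 = €1,495,440
Multiplied by 4: 4 × €1,495,440 = €5,981,760
Combined award: €5,981,760 + €679,680 = €6,661,440
Costs: 20% of €6,661,440 = €1,332,288
Award plus costs: €6,661,440 + €1,332,288 = €7,993,728

Award: €7,993,728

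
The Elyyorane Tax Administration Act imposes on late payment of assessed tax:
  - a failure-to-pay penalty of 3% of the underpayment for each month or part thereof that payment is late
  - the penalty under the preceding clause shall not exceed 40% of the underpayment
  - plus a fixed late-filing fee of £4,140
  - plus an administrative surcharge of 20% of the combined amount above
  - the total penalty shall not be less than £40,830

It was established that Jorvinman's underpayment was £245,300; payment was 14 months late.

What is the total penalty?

Accrued rate: 3% × 14 = 42%, capped at 40% → 40%
Failure-to-pay penalty: 40% of £245,300 = £98,120
Penalty before surcharge: £98,120 + £4,140 = £102,260
Administrative surcharge: 20% of £102,260 = £20,452
Total penalty: £102,260 + £20,452 = £122,712
Minimum £40,830: £122,712 meets the minimum, no increase.

£122,712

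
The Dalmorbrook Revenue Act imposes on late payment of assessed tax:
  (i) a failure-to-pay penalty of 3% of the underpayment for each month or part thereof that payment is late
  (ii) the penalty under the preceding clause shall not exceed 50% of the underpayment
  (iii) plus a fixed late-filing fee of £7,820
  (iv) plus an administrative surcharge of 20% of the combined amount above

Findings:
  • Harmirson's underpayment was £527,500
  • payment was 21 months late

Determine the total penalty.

Penalty: £325,884

Accrued rate: 3% × 21 = 63%, capped at 50% → 50%
Failure-to-pay penalty: 50% of £527,500 = £263,750
Penalty before surcharge: £263,750 + £7,820 = £271,570
Administrative surcharge: 20% of £271,570 = £54,314
Total penalty: £271,570 + £54,314 = £325,884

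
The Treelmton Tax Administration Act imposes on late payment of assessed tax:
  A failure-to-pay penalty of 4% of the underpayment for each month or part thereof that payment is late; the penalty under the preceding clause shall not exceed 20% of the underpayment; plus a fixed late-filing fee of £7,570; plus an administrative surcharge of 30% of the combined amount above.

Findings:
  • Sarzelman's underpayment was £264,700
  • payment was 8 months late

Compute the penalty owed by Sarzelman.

Penalty: £78,663

Accrued rate: 4% × 8 = 32%, capped at 20% → 20%
Failure-to-pay penalty: 20% of £264,700 = £52,940
Penalty before surcharge: £52,940 + £7,570 = £60,510
Administrative surcharge: 30% of £60,510 = £18,153
Total penalty: £60,510 + £18,153 = £78,663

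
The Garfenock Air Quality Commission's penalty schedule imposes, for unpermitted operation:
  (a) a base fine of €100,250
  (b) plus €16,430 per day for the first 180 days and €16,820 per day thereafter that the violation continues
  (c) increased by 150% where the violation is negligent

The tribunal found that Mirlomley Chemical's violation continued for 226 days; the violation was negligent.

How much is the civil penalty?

€9,578,425

First 180 days: 180 × €16,430 = €2,957,400
Remaining days: (226 − 180) × €16,820 = €773,720
Per-day component: €2,957,400 + €773,720 = €3,731,120
Base plus per-day: €100,250 + €3,731,120 = €3,831,370
Enhancement: 150% of €3,831,370 = €5,747,055
Enhanced fine: €3,831,370 + €5,747,055 = €9,578,425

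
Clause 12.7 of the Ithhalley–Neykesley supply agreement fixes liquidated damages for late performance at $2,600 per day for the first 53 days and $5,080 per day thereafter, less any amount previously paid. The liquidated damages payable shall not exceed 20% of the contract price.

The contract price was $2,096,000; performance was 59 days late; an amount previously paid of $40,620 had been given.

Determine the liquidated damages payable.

$127,660

First 53 days: 53 × $2,600 = $137,800
Remaining days: (59 − 53) × $5,080 = $30,480
Accrued per-day damages: $137,800 + $30,480 = $168,280
Less amount previously paid: $168,280 − $40,620 = $127,660
Cap: 20% of $2,096,000 = $419,200
Cap at $419,200: $127,660 is within the cap, no reduction.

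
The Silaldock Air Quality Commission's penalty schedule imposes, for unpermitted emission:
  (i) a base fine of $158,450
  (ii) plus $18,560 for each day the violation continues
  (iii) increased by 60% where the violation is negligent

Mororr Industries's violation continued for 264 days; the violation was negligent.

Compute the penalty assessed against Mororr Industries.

Per-day component: 264 × $18,560 = $4,899,840
Base plus per-day: $158,450 + $4,899,840 = $5,058,290
Enhancement: 60% of $5,058,290 = $3,034,974
Enhanced fine: $5,058,290 + $3,034,974 = $8,093,264

Civil penalty: $8,093,264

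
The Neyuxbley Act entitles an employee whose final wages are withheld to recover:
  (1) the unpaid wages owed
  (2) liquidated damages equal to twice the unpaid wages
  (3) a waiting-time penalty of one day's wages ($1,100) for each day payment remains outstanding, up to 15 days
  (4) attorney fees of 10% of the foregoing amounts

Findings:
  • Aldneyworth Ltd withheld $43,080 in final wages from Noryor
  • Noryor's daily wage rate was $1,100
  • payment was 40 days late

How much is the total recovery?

Total award: $160,314

Doubled: 2 × $43,080 = $86,160
Penalty days: min(40, 15) = 15
Waiting-time penalty: 15 × $1,100 = $16,500
Subtotal: $43,080 + $86,160 + $16,500 = $145,740
Attorney fees: 10% of $145,740 = $14,574
Total award: $145,740 + $14,574 = $160,314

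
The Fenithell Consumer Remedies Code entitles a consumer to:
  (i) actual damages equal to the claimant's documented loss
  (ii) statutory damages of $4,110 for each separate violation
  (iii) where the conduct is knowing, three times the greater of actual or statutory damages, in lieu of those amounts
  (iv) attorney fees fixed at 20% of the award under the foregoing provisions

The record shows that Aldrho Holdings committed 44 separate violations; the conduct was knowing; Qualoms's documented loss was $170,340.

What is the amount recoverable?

Total recovery: $651,024

Statutory damages: 44 × $4,110 = $180,840
Greater of actual damages ($170,340) or statutory damages ($180,840): $180,840
Trebled: 3 × $180,840 = $542,520
Attorney fees: 20% of $542,520 = $108,504
Total recovery: $542,520 + $108,504 = $651,024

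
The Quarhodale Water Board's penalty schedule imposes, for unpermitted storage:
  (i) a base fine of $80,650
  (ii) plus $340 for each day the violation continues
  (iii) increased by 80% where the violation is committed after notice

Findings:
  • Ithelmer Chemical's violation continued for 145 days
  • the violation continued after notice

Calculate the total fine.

$233,910

Per-day component: 145 × $340 = $49,300
Base plus per-day: $80,650 + $49,300 = $129,950
Enhancement: 80% of $129,950 = $103,960
Enhanced fine: $129,950 + $103,960 = $233,910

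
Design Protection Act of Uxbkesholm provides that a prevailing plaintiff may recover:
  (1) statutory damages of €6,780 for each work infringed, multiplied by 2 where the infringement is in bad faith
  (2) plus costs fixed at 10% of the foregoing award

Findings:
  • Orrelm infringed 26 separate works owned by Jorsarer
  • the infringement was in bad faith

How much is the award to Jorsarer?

Statutory damages: 26 × €6,780 = €176,280
Doubled: 2 × €176,280 = €352,560
Costs: 10% of €352,560 = €35,256
Award plus costs: €352,560 + €35,256 = €387,816

€387,816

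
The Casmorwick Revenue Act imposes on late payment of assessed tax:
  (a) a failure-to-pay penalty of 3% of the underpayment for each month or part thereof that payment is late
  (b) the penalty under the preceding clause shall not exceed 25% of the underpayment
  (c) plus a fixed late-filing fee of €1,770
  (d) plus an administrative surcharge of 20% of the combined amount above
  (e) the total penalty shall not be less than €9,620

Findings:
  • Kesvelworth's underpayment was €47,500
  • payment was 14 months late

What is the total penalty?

€16,374

Accrued rate: 3% × 14 = 42%, capped at 25% → 25%
Failure-to-pay penalty: 25% of €47,500 = €11,875
Penalty before surcharge: €11,875 + €1,770 = €13,645
Administrative surcharge: 20% of €13,645 = €2,729
Total penalty: €13,645 + €2,729 = €16,374
Minimum €9,620: €16,374 meets the minimum, no increase.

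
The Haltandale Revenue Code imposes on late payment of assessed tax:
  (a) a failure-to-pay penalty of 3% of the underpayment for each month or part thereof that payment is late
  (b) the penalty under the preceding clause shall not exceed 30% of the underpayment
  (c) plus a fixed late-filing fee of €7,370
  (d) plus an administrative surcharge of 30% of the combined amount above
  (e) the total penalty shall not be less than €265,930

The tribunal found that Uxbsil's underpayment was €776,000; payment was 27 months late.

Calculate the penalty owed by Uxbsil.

€312,221

Accrued rate: 3% × 27 = 81%, capped at 30% → 30%
Failure-to-pay penalty: 30% of €776,000 = €232,800
Penalty before surcharge: €232,800 + €7,370 = €240,170
Administrative surcharge: 30% of €240,170 = €72,051
Total penalty: €240,170 + €72,051 = €312,221
Minimum €265,930: €312,221 meets the minimum, no increase.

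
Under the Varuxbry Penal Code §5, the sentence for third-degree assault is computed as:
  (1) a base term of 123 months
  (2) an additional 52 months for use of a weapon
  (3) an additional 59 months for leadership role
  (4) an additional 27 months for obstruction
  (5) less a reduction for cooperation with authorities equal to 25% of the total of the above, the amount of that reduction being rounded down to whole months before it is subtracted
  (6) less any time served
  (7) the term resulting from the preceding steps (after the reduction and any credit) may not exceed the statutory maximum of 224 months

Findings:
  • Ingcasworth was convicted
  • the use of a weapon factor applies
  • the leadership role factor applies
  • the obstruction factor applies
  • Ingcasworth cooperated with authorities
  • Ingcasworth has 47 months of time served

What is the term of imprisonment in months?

149 months

Use of a weapon enhancement: +52 months
Leadership role enhancement: +59 months
Obstruction enhancement: +27 months
Adjusted term: 123 months + 52 months + 59 months + 27 months = 261 months
Cooperation with authorities reduction: 25% of 261 months = 65 months (rounded down)
After reduction: 261 − 65 = 196 months
Less time served: 196 months − 47 months = 149 months
Cap at 224 months: 149 months is within the cap, no reduction.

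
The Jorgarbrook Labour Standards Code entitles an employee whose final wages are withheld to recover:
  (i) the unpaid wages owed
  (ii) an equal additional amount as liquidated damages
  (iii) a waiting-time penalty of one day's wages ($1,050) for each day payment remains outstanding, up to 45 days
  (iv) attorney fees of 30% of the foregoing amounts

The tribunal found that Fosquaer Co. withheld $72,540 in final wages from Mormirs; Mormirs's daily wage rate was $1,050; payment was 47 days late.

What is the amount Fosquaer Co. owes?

Liquidated damages (equal amount): $72,540
Penalty days: min(47, 45) = 45
Waiting-time penalty: 45 × $1,050 = $47,250
Subtotal: $72,540 + $72,540 + $47,250 = $192,330
Attorney fees: 30% of $192,330 = $57,699
Total award: $192,330 + $57,699 = $250,029

$250,029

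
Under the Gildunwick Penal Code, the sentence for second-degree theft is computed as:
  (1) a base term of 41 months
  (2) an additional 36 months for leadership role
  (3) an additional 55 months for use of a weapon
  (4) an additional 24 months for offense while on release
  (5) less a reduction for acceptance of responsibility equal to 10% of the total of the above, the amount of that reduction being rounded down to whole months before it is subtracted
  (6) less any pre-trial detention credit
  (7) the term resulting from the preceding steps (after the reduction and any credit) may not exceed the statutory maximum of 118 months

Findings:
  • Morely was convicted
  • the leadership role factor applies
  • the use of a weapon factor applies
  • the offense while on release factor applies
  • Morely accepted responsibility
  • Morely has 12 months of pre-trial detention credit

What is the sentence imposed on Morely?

118 months

Leadership role enhancement: +36 months
Use of a weapon enhancement: +55 months
Offense while on release enhancement: +24 months
Adjusted term: 41 months + 36 months + 55 months + 24 months = 156 months
Acceptance of responsibility reduction: 10% of 156 months = 15 months (rounded down)
After reduction: 156 − 15 = 141 months
Less pre-trial detention credit: 141 months − 12 months = 129 months
Cap at 118 months: 129 months exceeds the cap → 118 months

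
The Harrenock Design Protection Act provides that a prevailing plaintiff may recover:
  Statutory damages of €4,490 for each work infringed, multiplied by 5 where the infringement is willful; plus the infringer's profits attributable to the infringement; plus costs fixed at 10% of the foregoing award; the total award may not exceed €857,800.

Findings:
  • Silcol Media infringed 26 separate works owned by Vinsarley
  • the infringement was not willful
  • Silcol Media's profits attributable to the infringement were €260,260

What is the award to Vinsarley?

Statutory damages: 26 × €4,490 = €116,740
Infringement not willful: no ×5 enhancement.
Combined award: €116,740 + €260,260 = €377,000
Costs: 10% of €377,000 = €37,700
Award plus costs: €377,000 + €37,700 = €414,700
Cap at €857,800: €414,700 is within the cap, no reduction.

€414,700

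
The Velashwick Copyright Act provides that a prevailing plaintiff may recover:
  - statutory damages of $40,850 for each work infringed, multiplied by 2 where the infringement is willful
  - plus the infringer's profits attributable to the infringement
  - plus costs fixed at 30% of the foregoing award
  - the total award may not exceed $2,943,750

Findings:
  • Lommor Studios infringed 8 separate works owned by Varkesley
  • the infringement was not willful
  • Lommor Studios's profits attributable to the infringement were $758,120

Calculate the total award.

Statutory damages: 8 × $40,850 = $326,800
Infringement not willful: no ×2 enhancement.
Combined award: $326,800 + $758,120 = $1,084,920
Costs: 30% of $1,084,920 = $325,476
Award plus costs: $1,084,920 + $325,476 = $1,410,396
Cap at $2,943,750: $1,410,396 is within the cap, no reduction.

$1,410,396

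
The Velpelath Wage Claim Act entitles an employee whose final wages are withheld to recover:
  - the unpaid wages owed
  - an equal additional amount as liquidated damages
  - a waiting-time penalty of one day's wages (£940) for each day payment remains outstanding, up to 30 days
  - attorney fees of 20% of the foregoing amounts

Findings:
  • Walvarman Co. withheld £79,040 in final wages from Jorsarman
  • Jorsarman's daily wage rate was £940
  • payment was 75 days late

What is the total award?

£223,536

Liquidated damages (equal amount): £79,040
Penalty days: min(75, 30) = 30
Waiting-time penalty: 30 × £940 = £28,200
Subtotal: £79,040 + £79,040 + £28,200 = £186,280
Attorney fees: 20% of £186,280 = £37,256
Total award: £186,280 + £37,256 = £223,536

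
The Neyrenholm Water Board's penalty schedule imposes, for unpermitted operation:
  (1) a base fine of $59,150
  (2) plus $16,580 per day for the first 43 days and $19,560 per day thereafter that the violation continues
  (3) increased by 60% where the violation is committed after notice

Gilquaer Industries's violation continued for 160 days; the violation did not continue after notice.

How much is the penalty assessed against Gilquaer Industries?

$3,060,610

First 43 days: 43 × $16,580 = $712,940
Remaining days: (160 − 43) × $19,560 = $2,288,520
Per-day component: $712,940 + $2,288,520 = $3,001,460
Base plus per-day: $59,150 + $3,001,460 = $3,060,610
The violation did not continue after notice: no 60% increase.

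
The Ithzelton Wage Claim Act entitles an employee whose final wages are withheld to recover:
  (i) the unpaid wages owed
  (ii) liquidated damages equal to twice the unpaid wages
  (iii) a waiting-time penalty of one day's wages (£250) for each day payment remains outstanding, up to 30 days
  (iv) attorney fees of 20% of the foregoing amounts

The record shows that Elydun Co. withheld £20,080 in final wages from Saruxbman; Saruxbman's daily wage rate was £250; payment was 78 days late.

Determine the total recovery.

Total award: £81,288

Doubled: 2 × £20,080 = £40,160
Penalty days: min(78, 30) = 30
Waiting-time penalty: 30 × £250 = £7,500
Subtotal: £20,080 + £40,160 + £7,500 = £67,740
Attorney fees: 20% of £67,740 = £13,548
Total award: £67,740 + £13,548 = £81,288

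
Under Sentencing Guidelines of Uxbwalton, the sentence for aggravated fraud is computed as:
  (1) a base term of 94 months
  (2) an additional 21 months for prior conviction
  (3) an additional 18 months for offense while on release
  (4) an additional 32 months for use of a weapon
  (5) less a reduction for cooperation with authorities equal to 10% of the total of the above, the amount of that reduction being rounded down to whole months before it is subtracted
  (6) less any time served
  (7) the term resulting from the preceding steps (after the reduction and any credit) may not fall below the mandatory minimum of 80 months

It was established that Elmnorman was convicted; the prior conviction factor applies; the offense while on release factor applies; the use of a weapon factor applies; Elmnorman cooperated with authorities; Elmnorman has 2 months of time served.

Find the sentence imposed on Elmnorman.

Prior conviction enhancement: +21 months
Offense while on release enhancement: +18 months
Use of a weapon enhancement: +32 months
Adjusted term: 94 months + 21 months + 18 months + 32 months = 165 months
Cooperation with authorities reduction: 10% of 165 months = 16 months (rounded down)
After reduction: 165 − 16 = 149 months
Less time served: 149 months − 2 months = 147 months
Minimum 80 months: 147 months meets the minimum, no increase.

Sentence: 147 months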